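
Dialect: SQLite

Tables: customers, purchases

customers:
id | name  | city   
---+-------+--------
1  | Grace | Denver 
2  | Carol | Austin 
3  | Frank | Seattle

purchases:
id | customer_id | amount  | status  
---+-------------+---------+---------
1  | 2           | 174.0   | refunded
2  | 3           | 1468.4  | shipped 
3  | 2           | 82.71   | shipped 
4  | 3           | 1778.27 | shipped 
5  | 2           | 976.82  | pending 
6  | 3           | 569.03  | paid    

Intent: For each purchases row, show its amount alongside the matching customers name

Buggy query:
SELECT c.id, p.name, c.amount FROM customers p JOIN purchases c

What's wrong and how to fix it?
Bug: JOIN with no ON clause produces a cartesian product; every purchases row pairs with every customers row

Fix: Add ON c.customer_id = p.id to the JOIN

Corrected query:
SELECT c.id, p.name, c.amount FROM customers p JOIN purchases c ON c.customer_id = p.id

Result:
id | name  | amount 
---+-------+--------
1  | Carol | 174    
2  | Frank | 1468.4 
3  | Carol | 82.71  
4  | Frank | 1778.27
5  | Carol | 976.82 
6  | Frank | 569.03 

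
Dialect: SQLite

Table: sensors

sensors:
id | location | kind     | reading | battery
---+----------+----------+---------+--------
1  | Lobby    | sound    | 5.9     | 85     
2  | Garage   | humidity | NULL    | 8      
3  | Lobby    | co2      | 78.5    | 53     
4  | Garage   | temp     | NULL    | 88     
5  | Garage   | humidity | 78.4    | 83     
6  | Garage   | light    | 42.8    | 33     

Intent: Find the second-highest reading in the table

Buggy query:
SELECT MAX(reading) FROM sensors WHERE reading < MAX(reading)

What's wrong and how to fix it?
Bug: The inner MAX is an aggregate inside WHERE, which is not allowed

Fix: Put the inner MAX in a scalar subquery

Corrected query:
SELECT MAX(reading) FROM sensors WHERE reading < (SELECT MAX(reading) FROM sensors)

Result:
MAX(reading)
------------
78.4        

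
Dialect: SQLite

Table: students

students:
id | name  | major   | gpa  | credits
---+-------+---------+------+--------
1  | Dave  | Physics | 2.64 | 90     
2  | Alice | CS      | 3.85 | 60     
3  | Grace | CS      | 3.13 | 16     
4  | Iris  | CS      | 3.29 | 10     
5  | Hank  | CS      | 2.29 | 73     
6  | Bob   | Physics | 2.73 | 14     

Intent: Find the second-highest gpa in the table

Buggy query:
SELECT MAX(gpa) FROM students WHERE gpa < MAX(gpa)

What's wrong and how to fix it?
Bug: MAX(gpa) on the right of the comparison is an aggregate-in-WHERE error

Fix: Compute the overall MAX in a subquery, then take MAX of rows below it

Corrected query:
SELECT MAX(gpa) FROM students WHERE gpa < (SELECT MAX(gpa) FROM students)

Result:
MAX(gpa)
--------
3.29    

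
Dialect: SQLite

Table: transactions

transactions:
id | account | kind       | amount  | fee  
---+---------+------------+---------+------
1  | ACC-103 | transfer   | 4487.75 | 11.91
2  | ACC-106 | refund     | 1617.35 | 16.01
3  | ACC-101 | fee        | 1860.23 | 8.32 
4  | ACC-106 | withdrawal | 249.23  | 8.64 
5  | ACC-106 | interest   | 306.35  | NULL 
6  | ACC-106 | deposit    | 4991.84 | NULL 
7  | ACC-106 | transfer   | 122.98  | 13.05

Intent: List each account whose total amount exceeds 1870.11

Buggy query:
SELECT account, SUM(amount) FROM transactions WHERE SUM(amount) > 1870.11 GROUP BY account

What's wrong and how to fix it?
Bug: SUM(amount) is an aggregate, but WHERE filters rows before aggregation

Fix: Move the aggregate condition to a HAVING clause

Corrected query:
SELECT account, SUM(amount) FROM transactions GROUP BY account HAVING SUM(amount) > 1870.11

Result:
account | SUM(amount)
--------+------------
ACC-103 | 4487.75    
ACC-106 | 7287.75    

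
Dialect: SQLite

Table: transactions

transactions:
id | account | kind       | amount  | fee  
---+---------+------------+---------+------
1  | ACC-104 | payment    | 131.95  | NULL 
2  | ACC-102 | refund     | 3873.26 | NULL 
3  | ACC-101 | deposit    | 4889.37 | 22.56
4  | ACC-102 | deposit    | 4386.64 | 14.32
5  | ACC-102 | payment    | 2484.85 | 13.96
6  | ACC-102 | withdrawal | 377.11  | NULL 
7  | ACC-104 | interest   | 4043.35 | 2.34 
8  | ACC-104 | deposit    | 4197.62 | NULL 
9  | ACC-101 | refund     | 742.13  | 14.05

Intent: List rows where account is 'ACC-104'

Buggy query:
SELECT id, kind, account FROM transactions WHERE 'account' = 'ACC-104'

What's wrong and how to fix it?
Bug: Single quotes denote string literals in SQL; the column name is being compared as a constant string

Fix: Remove the quotes around the column name (or use double quotes for an identifier)

Corrected query:
SELECT id, kind, account FROM transactions WHERE account = 'ACC-104'

Result:
id | kind     | account
---+----------+--------
1  | payment  | ACC-104
7  | interest | ACC-104
8  | deposit  | ACC-104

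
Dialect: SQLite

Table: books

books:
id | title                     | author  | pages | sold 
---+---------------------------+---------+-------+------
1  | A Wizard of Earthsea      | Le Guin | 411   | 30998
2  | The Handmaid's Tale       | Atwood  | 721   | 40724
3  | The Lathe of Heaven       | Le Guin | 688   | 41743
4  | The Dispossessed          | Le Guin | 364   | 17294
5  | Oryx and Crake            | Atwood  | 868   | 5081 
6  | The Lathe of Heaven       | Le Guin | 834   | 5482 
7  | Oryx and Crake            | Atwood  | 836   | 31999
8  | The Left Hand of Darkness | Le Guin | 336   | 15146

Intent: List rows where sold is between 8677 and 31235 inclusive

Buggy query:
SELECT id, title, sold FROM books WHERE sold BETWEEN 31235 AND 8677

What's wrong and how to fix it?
Bug: BETWEEN expects the lower bound first; with 31235 AND 8677 the range is empty

Fix: Write BETWEEN 8677 AND 31235

Corrected query:
SELECT id, title, sold FROM books WHERE sold BETWEEN 8677 AND 31235

Result:
id | title                     | sold 
---+---------------------------+------
1  | A Wizard of Earthsea      | 30998
4  | The Dispossessed          | 17294
8  | The Left Hand of Darkness | 15146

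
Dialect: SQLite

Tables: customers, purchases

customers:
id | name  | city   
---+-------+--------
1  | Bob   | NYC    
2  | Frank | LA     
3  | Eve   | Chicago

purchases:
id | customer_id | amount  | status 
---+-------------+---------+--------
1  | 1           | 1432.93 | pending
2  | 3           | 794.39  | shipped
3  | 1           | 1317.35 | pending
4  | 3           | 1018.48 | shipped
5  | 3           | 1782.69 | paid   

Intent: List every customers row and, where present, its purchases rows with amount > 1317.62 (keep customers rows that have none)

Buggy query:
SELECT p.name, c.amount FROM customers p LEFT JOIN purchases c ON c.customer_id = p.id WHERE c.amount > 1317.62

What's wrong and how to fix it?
Bug: Filtering c.amount in WHERE discards the NULL rows produced by LEFT JOIN, turning it into an inner join

Fix: Put 'c.amount > 1317.62' in the JOIN's ON clause instead of WHERE

Corrected query:
SELECT p.name, c.amount FROM customers p LEFT JOIN purchases c ON c.customer_id = p.id AND c.amount > 1317.62

Result:
name  | amount 
------+--------
Bob   | 1432.93
Frank | NULL   
Eve   | 1782.69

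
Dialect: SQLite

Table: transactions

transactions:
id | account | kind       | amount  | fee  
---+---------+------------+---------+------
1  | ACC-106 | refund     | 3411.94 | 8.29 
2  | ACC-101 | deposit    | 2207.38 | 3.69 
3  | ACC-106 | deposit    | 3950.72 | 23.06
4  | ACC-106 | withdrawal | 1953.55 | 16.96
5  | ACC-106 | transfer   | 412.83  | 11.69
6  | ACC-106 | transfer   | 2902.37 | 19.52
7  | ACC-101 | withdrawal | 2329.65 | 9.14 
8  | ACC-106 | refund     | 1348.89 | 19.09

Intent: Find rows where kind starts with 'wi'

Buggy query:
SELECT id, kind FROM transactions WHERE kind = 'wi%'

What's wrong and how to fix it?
Bug: Wildcards only work with LIKE; '=' treats '%' as a literal character

Fix: Use LIKE for wildcard pattern matching

Corrected query:
SELECT id, kind FROM transactions WHERE kind LIKE 'wi%'

Result:
id | kind      
---+-----------
4  | withdrawal
7  | withdrawal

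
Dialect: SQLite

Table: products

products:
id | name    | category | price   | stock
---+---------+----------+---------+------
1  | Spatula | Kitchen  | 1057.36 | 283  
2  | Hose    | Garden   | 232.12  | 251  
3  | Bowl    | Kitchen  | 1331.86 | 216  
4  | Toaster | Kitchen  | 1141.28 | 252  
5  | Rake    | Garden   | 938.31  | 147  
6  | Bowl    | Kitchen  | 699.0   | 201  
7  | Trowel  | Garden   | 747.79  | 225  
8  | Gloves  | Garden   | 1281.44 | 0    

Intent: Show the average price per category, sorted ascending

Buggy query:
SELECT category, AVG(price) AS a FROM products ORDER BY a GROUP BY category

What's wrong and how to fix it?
Bug: ORDER BY appears before GROUP BY; SQL clause order requires GROUP BY first

Fix: Reorder: SELECT … FROM … GROUP BY … ORDER BY …

Corrected query:
SELECT category, AVG(price) AS a FROM products GROUP BY category ORDER BY a

Result:
category | a       
---------+---------
Garden   | 799.915 
Kitchen  | 1057.375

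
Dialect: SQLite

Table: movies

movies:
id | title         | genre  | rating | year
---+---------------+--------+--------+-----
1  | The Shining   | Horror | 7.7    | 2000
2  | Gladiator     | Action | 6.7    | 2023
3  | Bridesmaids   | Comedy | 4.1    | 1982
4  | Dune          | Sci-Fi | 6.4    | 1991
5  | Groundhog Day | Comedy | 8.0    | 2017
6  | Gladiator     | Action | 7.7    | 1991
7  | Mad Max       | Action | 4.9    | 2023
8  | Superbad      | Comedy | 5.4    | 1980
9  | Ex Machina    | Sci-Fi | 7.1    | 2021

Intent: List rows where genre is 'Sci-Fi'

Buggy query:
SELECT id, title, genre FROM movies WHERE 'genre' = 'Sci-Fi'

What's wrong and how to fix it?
Bug: Single quotes denote string literals in SQL; the column name is being compared as a constant string

Fix: Remove the quotes around the column name (or use double quotes for an identifier)

Corrected query:
SELECT id, title, genre FROM movies WHERE genre = 'Sci-Fi'

Result:
id | title      | genre 
---+------------+-------
4  | Dune       | Sci-Fi
9  | Ex Machina | Sci-Fi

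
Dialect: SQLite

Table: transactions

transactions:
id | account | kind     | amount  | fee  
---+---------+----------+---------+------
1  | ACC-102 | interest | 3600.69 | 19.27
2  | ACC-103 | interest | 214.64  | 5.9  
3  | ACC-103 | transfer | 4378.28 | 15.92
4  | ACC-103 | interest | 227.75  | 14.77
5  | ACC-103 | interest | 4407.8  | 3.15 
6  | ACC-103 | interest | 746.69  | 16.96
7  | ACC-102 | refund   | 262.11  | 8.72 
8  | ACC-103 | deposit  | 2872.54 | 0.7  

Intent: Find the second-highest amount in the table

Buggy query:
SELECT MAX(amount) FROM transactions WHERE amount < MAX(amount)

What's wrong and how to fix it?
Bug: MAX(amount) on the right of the comparison is an aggregate-in-WHERE error

Fix: Compute the overall MAX in a subquery, then take MAX of rows below it

Corrected query:
SELECT MAX(amount) FROM transactions WHERE amount < (SELECT MAX(amount) FROM transactions)

Result:
MAX(amount)
-----------
4378.28    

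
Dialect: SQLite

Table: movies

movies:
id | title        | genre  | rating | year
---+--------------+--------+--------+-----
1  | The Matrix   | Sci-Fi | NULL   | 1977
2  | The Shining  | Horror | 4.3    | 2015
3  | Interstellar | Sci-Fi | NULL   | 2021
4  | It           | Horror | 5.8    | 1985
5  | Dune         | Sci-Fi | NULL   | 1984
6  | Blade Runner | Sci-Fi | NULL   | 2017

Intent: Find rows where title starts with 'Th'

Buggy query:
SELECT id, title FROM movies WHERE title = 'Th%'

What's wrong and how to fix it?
Bug: Wildcards only work with LIKE; '=' treats '%' as a literal character

Fix: Use LIKE for wildcard pattern matching

Corrected query:
SELECT id, title FROM movies WHERE title LIKE 'Th%'

Result:
id | title      
---+------------
1  | The Matrix 
2  | The Shining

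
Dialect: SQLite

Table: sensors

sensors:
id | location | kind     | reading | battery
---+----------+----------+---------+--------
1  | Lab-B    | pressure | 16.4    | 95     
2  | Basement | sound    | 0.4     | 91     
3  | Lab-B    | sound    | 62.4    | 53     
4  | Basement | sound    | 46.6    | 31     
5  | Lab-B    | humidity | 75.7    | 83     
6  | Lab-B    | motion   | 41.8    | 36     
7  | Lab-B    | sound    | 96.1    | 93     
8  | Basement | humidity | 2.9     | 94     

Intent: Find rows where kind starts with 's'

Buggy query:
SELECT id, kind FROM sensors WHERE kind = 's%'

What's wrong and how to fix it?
Bug: '=' compares the literal string including the % character; pattern matching needs LIKE

Fix: Use LIKE for wildcard pattern matching

Corrected query:
SELECT id, kind FROM sensors WHERE kind LIKE 's%'

Result:
id | kind 
---+------
2  | sound
3  | sound
4  | sound
7  | sound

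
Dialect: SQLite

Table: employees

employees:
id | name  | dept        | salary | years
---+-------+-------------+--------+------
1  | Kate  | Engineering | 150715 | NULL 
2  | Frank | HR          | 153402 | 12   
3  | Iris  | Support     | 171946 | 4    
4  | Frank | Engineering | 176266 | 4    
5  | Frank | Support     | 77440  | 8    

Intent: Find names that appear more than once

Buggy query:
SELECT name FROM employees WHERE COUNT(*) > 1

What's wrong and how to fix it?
Bug: COUNT(*) is an aggregate and cannot be used in WHERE

Fix: Group first, then use HAVING for the count condition

Corrected query:
SELECT name FROM employees GROUP BY name HAVING COUNT(*) > 1

Result:
name 
-----
Frank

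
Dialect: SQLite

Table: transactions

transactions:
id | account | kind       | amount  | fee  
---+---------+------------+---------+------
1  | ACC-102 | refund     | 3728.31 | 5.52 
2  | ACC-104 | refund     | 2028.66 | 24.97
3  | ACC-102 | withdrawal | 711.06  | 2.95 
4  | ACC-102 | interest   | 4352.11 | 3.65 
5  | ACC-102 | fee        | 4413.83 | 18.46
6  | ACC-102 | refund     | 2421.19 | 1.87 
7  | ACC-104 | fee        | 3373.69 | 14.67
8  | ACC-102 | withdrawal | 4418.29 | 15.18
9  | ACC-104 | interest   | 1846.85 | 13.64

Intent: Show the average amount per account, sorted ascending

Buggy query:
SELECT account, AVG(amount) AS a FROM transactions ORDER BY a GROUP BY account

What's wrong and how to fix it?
Bug: ORDER BY appears before GROUP BY; SQL clause order requires GROUP BY first

Fix: Move ORDER BY to the end, after GROUP BY

Corrected query:
SELECT account, AVG(amount) AS a FROM transactions GROUP BY account ORDER BY a

Result:
account | a          
--------+------------
ACC-104 | 2416.4     
ACC-102 | 3340.798333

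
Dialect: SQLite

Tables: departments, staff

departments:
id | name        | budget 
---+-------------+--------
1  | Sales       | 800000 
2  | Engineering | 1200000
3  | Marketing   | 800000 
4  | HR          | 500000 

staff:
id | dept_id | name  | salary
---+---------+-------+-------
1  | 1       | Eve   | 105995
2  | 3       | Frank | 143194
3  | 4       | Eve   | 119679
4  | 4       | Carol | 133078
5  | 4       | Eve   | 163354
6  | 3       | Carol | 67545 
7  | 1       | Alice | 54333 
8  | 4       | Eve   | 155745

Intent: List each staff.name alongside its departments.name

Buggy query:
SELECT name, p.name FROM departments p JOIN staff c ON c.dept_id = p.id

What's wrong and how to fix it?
Bug: 'name' exists in both joined tables, so the database can't tell which one is meant

Fix: Qualify the column with its table alias (c.name)

Corrected query:
SELECT c.name, p.name FROM departments p JOIN staff c ON c.dept_id = p.id

Result:
name  | name     
------+----------
Eve   | Sales    
Frank | Marketing
Eve   | HR       
Carol | HR       
Eve   | HR       
Carol | Marketing
Alice | Sales    
Eve   | HR       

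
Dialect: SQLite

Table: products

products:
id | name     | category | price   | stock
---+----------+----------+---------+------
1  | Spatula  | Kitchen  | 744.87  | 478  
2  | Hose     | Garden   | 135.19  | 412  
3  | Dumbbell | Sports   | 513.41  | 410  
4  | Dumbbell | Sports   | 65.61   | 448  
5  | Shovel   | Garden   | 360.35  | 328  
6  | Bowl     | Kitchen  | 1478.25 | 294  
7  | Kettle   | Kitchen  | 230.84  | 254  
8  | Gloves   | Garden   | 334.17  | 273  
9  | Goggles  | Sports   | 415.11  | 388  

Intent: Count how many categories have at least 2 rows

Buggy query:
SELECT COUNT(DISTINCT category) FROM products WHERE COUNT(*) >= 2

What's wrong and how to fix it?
Bug: COUNT(*) cannot appear in WHERE; the per-group count doesn't exist yet

Fix: Use a subquery that GROUPs and filters with HAVING, then count its rows

Corrected query:
SELECT COUNT(*) FROM (SELECT category FROM products GROUP BY category HAVING COUNT(*) >= 2)

Result:
COUNT(*)
--------
3       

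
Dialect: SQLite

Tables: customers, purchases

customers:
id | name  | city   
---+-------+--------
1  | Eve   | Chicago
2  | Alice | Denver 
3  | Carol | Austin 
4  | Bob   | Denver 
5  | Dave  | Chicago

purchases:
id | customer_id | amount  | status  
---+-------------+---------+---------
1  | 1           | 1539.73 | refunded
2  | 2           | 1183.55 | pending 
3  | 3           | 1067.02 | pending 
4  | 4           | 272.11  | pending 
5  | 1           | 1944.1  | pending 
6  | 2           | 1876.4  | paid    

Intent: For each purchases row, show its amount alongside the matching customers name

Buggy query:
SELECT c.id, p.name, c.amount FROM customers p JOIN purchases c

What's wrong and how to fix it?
Bug: JOIN with no ON clause produces a cartesian product; every purchases row pairs with every customers row

Fix: Specify the join condition linking the foreign key to the parent id

Corrected query:
SELECT c.id, p.name, c.amount FROM customers p JOIN purchases c ON c.customer_id = p.id

Result:
id | name  | amount 
---+-------+--------
1  | Eve   | 1539.73
2  | Alice | 1183.55
3  | Carol | 1067.02
4  | Bob   | 272.11 
5  | Eve   | 1944.1 
6  | Alice | 1876.4 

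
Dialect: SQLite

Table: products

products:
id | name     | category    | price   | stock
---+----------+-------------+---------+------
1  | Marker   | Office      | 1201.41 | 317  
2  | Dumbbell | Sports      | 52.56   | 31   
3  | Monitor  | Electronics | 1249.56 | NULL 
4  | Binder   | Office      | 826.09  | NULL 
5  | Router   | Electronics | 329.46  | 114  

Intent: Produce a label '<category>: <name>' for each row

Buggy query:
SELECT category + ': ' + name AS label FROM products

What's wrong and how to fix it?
Bug: SQLite uses || for string concatenation; + coerces text to numbers (yielding 0)

Fix: Use the || operator for string concatenation

Corrected query:
SELECT category || ': ' || name AS label FROM products

Result:
label               
--------------------
Office: Marker      
Sports: Dumbbell    
Electronics: Monitor
Office: Binder      
Electronics: Router 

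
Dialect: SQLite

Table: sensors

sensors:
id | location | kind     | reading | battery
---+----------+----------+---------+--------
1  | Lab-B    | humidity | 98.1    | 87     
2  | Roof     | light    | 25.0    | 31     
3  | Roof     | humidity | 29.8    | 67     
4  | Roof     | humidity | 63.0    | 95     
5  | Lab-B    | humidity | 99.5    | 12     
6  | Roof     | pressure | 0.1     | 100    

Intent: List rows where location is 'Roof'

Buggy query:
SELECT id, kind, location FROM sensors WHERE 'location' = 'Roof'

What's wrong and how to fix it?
Bug: 'location' in single quotes is a string literal, not the column; the comparison is literal-vs-literal and never true

Fix: Reference the column as location without single quotes

Corrected query:
SELECT id, kind, location FROM sensors WHERE location = 'Roof'

Result:
id | kind     | location
---+----------+---------
2  | light    | Roof    
3  | humidity | Roof    
4  | humidity | Roof    
6  | pressure | Roof    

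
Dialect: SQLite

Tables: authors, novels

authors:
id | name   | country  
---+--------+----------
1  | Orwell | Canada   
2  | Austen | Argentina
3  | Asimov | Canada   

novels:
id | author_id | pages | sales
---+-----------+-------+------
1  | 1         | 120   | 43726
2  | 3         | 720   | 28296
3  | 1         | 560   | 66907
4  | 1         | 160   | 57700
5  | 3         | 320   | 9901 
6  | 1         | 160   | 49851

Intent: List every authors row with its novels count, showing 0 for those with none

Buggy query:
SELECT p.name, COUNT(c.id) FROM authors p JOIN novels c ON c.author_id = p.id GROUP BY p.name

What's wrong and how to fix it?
Bug: INNER JOIN drops authors rows that have no matching novels rows

Fix: Switch to LEFT JOIN to retain unmatched parent rows

Corrected query:
SELECT p.name, COUNT(c.id) FROM authors p LEFT JOIN novels c ON c.author_id = p.id GROUP BY p.name

Result:
name   | COUNT(c.id)
-------+------------
Asimov | 2          
Austen | 0          
Orwell | 4          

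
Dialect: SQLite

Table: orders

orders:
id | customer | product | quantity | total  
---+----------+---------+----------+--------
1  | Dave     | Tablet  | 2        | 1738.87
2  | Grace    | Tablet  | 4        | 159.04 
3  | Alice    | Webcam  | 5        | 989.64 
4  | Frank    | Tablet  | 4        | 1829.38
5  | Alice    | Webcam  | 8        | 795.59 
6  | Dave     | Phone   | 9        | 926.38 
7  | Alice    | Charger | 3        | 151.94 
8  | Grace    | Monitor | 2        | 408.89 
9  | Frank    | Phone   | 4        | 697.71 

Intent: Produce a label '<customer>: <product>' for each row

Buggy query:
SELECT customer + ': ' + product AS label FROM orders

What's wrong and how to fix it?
Bug: '+' is numeric addition; on text columns SQLite converts them to 0 instead of concatenating

Fix: Replace + with || to concatenate text

Corrected query:
SELECT customer || ': ' || product AS label FROM orders

Result:
label         
--------------
Dave: Tablet  
Grace: Tablet 
Alice: Webcam 
Frank: Tablet 
Alice: Webcam 
Dave: Phone   
Alice: Charger
Grace: Monitor
Frank: Phone  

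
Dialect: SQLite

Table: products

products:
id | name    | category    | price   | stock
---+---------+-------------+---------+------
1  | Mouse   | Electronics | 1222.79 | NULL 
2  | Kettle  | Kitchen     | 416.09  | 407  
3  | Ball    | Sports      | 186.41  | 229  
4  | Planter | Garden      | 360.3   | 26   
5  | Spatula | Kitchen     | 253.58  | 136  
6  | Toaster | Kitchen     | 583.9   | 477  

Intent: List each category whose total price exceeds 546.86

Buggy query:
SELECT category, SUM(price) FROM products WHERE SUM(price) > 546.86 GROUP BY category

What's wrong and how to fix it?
Bug: WHERE runs before GROUP BY, so aggregates aren't available there

Fix: Use HAVING (which filters groups after aggregation) instead of WHERE

Corrected query:
SELECT category, SUM(price) FROM products GROUP BY category HAVING SUM(price) > 546.86

Result:
category    | SUM(price)
------------+-----------
Electronics | 1222.79   
Kitchen     | 1253.57   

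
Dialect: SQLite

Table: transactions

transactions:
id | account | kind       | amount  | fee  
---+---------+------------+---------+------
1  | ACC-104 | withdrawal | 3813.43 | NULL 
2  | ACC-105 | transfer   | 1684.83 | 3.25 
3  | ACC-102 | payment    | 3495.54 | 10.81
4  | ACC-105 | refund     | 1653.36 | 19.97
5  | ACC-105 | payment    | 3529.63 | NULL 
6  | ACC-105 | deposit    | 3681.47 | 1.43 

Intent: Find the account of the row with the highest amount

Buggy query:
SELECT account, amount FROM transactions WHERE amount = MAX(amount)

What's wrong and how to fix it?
Bug: MAX(amount) is an aggregate and cannot be used directly in WHERE

Fix: Use a subquery: WHERE amount = (SELECT MAX(amount) FROM transactions)

Corrected query:
SELECT account, amount FROM transactions WHERE amount = (SELECT MAX(amount) FROM transactions)

Result:
account | amount 
--------+--------
ACC-104 | 3813.43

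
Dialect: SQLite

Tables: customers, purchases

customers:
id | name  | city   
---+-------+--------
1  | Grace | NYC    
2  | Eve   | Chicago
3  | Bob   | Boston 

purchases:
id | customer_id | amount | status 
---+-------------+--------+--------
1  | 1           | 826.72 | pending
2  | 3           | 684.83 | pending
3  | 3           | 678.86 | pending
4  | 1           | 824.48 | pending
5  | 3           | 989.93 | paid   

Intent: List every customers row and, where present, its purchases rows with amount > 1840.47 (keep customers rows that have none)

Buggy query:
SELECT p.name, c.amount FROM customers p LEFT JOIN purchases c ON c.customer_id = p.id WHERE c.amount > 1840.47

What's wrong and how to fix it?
Bug: A WHERE condition on the right-hand table after LEFT JOIN drops unmatched parents

Fix: Move the right-table condition into the ON clause so unmatched parents are kept

Corrected query:
SELECT p.name, c.amount FROM customers p LEFT JOIN purchases c ON c.customer_id = p.id AND c.amount > 1840.47

Result:
name  | amount
------+-------
Grace | NULL  
Eve   | NULL  
Bob   | NULL  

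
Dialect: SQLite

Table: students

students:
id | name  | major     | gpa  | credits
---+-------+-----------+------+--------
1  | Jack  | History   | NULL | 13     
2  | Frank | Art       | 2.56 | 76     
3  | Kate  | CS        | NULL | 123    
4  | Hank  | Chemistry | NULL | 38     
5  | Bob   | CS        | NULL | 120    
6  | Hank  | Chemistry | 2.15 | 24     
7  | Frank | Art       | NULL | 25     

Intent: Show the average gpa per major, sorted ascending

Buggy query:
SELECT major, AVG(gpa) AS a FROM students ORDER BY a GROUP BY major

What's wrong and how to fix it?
Bug: GROUP BY must precede ORDER BY

Fix: Reorder: SELECT … FROM … GROUP BY … ORDER BY …

Corrected query:
SELECT major, AVG(gpa) AS a FROM students GROUP BY major ORDER BY a

Result:
major     | a   
----------+-----
CS        | NULL
History   | NULL
Chemistry | 2.15
Art       | 2.56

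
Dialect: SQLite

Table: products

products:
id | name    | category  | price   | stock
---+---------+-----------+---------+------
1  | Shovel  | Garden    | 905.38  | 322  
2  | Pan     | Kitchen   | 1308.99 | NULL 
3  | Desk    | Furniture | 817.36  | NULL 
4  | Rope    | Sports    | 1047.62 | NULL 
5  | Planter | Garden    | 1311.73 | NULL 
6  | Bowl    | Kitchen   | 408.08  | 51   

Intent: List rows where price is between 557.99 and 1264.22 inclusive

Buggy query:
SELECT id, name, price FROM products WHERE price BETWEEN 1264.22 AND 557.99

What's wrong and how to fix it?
Bug: BETWEEN expects the lower bound first; with 1264.22 AND 557.99 the range is empty

Fix: Swap the bounds so the smaller value comes first

Corrected query:
SELECT id, name, price FROM products WHERE price BETWEEN 557.99 AND 1264.22

Result:
id | name   | price  
---+--------+--------
1  | Shovel | 905.38 
3  | Desk   | 817.36 
4  | Rope   | 1047.62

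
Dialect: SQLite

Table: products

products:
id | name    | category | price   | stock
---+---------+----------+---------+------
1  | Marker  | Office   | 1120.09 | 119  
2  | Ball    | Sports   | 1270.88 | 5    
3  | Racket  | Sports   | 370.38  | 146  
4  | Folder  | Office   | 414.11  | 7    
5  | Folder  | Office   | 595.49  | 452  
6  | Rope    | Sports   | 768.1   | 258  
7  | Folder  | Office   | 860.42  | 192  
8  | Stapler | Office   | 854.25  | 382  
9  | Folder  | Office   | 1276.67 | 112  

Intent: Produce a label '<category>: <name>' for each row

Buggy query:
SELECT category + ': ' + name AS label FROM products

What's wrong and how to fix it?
Bug: '+' is numeric addition; on text columns SQLite converts them to 0 instead of concatenating

Fix: Use the || operator for string concatenation

Corrected query:
SELECT category || ': ' || name AS label FROM products

Result:
label          
---------------
Office: Marker 
Sports: Ball   
Sports: Racket 
Office: Folder 
Office: Folder 
Sports: Rope   
Office: Folder 
Office: Stapler
Office: Folder 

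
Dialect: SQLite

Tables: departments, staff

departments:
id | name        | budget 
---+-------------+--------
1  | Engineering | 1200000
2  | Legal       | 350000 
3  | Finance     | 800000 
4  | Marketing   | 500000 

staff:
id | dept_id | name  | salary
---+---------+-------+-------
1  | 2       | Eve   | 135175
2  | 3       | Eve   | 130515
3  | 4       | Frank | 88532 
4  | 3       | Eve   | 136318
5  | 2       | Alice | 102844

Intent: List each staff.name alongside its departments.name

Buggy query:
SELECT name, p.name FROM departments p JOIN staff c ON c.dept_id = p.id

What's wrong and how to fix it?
Bug: Both tables have a 'name' column; the unqualified reference is ambiguous

Fix: Prefix ambiguous columns with the table alias

Corrected query:
SELECT c.name, p.name FROM departments p JOIN staff c ON c.dept_id = p.id

Result:
name  | name     
------+----------
Eve   | Legal    
Eve   | Finance  
Frank | Marketing
Eve   | Finance  
Alice | Legal    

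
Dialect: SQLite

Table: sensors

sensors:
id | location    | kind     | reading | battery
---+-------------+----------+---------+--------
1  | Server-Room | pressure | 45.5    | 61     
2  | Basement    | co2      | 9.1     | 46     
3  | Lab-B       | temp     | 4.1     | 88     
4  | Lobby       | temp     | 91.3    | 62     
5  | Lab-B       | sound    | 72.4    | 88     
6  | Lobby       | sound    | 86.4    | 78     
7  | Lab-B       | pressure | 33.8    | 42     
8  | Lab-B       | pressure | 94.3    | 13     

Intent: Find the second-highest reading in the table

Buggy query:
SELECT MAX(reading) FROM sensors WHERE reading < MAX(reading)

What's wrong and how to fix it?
Bug: The inner MAX is an aggregate inside WHERE, which is not allowed

Fix: Compute the overall MAX in a subquery, then take MAX of rows below it

Corrected query:
SELECT MAX(reading) FROM sensors WHERE reading < (SELECT MAX(reading) FROM sensors)

Result:
MAX(reading)
------------
91.3        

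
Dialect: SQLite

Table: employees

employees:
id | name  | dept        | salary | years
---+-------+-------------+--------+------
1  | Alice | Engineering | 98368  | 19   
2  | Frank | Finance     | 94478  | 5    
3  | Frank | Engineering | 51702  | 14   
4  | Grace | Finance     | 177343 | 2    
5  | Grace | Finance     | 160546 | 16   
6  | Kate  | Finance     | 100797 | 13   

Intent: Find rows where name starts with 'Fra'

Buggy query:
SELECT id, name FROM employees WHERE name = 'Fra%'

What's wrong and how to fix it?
Bug: Wildcards only work with LIKE; '=' treats '%' as a literal character

Fix: Use LIKE for wildcard pattern matching

Corrected query:
SELECT id, name FROM employees WHERE name LIKE 'Fra%'

Result:
id | name 
---+------
2  | Frank
3  | Frank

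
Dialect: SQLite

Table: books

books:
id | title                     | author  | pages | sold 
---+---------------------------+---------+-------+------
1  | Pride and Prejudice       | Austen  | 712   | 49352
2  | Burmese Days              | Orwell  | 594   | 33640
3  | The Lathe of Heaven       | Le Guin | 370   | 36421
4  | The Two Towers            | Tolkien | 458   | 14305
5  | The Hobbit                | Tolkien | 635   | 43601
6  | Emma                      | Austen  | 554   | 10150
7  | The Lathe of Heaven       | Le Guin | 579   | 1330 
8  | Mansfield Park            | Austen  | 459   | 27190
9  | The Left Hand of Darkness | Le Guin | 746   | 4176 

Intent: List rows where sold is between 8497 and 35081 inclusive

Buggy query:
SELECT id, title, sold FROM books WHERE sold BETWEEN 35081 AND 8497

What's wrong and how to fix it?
Bug: The bounds are reversed; BETWEEN a AND b requires a <= b to match anything

Fix: Swap the bounds so the smaller value comes first

Corrected query:
SELECT id, title, sold FROM books WHERE sold BETWEEN 8497 AND 35081

Result:
id | title          | sold 
---+----------------+------
2  | Burmese Days   | 33640
4  | The Two Towers | 14305
6  | Emma           | 10150
8  | Mansfield Park | 27190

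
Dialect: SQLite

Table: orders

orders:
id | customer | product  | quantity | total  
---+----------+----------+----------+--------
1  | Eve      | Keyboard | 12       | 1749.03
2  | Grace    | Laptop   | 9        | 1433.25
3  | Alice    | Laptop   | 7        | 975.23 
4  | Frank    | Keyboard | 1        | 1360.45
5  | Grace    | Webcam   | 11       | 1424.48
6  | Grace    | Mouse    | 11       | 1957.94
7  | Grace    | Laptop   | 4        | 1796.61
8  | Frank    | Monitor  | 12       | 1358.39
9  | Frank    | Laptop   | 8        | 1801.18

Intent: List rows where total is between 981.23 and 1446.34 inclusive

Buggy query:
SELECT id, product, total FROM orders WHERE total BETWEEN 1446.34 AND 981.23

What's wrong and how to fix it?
Bug: BETWEEN expects the lower bound first; with 1446.34 AND 981.23 the range is empty

Fix: Swap the bounds so the smaller value comes first

Corrected query:
SELECT id, product, total FROM orders WHERE total BETWEEN 981.23 AND 1446.34

Result:
id | product  | total  
---+----------+--------
2  | Laptop   | 1433.25
4  | Keyboard | 1360.45
5  | Webcam   | 1424.48
8  | Monitor  | 1358.39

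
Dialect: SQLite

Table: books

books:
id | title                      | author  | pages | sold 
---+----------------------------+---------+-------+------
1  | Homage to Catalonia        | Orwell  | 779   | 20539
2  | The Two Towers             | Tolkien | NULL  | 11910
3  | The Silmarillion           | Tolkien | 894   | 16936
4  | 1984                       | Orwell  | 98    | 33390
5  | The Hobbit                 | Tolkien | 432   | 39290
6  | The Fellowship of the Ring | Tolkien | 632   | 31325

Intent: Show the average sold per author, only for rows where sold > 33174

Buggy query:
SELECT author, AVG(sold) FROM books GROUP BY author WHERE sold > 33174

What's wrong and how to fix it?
Bug: Row-level WHERE must come before GROUP BY in the clause order

Fix: Move the WHERE clause before GROUP BY

Corrected query:
SELECT author, AVG(sold) FROM books WHERE sold > 33174 GROUP BY author

Result:
author  | AVG(sold)
--------+----------
Orwell  | 33390    
Tolkien | 39290    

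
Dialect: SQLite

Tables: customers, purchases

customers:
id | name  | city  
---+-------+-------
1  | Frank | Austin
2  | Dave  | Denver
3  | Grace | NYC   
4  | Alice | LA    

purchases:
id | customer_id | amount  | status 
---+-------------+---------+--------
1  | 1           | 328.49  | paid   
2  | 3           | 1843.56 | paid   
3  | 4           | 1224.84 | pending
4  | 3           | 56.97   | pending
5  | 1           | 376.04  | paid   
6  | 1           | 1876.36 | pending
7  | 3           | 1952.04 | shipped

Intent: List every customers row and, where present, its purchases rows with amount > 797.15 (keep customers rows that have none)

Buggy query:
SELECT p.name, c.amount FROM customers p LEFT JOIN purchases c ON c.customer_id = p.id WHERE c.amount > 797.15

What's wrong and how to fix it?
Bug: Filtering c.amount in WHERE discards the NULL rows produced by LEFT JOIN, turning it into an inner join

Fix: Put 'c.amount > 797.15' in the JOIN's ON clause instead of WHERE

Corrected query:
SELECT p.name, c.amount FROM customers p LEFT JOIN purchases c ON c.customer_id = p.id AND c.amount > 797.15

Result:
name  | amount 
------+--------
Frank | 1876.36
Dave  | NULL   
Grace | 1843.56
Grace | 1952.04
Alice | 1224.84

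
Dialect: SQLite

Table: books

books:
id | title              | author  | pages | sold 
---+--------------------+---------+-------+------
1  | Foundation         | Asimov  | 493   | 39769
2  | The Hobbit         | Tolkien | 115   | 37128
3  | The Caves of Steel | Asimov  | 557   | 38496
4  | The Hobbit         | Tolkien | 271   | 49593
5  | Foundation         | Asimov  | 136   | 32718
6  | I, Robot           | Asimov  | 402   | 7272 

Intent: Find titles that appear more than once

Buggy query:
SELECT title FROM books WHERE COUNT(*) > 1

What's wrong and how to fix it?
Bug: COUNT(*) is an aggregate and cannot be used in WHERE

Fix: GROUP BY title, then filter groups with HAVING COUNT(*) > 1

Corrected query:
SELECT title FROM books GROUP BY title HAVING COUNT(*) > 1

Result:
title     
----------
Foundation
The Hobbit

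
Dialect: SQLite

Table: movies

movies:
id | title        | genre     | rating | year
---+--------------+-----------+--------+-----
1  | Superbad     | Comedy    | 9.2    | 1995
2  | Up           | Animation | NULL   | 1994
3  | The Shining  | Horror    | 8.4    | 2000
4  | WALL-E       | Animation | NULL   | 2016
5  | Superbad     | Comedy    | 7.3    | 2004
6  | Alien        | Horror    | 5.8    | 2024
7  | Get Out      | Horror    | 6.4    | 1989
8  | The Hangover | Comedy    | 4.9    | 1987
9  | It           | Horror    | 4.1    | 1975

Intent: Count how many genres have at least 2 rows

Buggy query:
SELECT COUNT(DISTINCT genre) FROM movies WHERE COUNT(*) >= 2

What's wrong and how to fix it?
Bug: WHERE filters individual rows, not groups, so a group-level COUNT is invalid there

Fix: Use a subquery that GROUPs and filters with HAVING, then count its rows

Corrected query:
SELECT COUNT(*) FROM (SELECT genre FROM movies GROUP BY genre HAVING COUNT(*) >= 2)

Result:
COUNT(*)
--------
3       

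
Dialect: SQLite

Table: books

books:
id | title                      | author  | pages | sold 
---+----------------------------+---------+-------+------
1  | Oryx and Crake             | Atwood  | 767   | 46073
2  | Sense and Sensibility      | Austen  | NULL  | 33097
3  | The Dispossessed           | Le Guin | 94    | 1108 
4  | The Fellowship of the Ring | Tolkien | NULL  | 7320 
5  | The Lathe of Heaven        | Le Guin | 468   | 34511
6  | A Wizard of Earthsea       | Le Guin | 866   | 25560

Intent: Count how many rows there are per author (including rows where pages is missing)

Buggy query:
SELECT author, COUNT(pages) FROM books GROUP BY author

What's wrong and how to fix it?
Bug: COUNT(pages) skips NULLs, so groups with missing pages are undercounted

Fix: Use COUNT(*) to count all rows regardless of NULL

Corrected query:
SELECT author, COUNT(*) FROM books GROUP BY author

Result:
author  | COUNT(*)
--------+---------
Atwood  | 1       
Austen  | 1       
Le Guin | 3       
Tolkien | 1       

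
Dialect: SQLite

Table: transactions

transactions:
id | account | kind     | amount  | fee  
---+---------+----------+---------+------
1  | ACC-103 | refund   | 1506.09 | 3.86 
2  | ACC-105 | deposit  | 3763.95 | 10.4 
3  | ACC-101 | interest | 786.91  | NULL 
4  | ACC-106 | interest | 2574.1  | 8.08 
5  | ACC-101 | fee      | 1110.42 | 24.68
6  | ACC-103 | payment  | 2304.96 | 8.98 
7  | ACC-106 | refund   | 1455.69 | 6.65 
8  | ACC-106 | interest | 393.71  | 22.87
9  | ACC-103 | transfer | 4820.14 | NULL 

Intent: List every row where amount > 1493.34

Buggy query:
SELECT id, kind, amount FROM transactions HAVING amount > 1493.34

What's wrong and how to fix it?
Bug: HAVING filters the output of aggregation, but this query has no GROUP BY and no aggregate functions, so SQLite rejects it (HAVING clause on a non-aggregate query); the condition here is per row

Fix: Replace HAVING with WHERE since the condition applies to individual rows

Corrected query:
SELECT id, kind, amount FROM transactions WHERE amount > 1493.34

Result:
id | kind     | amount 
---+----------+--------
1  | refund   | 1506.09
2  | deposit  | 3763.95
4  | interest | 2574.1 
6  | payment  | 2304.96
9  | transfer | 4820.14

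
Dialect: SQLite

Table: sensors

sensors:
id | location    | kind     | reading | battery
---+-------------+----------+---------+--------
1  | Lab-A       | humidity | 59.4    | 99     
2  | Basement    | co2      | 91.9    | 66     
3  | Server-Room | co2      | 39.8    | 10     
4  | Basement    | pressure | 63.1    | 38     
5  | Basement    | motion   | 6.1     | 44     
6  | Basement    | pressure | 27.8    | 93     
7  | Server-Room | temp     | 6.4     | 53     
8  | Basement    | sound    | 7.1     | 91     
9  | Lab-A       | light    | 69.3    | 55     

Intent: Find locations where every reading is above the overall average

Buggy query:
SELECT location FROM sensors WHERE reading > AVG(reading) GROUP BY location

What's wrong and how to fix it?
Bug: AVG() is an aggregate; it can't sit directly in WHERE

Fix: Use a subquery for AVG and a HAVING MIN(...) filter so the condition holds for every row in the group

Corrected query:
SELECT location FROM sensors GROUP BY location HAVING MIN(reading) > (SELECT AVG(reading) FROM sensors)

Result:
location
--------
Lab-A   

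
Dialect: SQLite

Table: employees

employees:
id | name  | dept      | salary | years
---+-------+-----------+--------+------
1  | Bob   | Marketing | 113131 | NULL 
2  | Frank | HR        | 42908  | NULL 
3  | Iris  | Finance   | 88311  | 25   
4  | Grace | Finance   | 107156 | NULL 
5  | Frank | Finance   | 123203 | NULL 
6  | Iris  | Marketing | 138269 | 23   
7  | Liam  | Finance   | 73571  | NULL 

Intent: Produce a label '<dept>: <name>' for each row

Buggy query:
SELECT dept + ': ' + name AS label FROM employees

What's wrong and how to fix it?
Bug: '+' is numeric addition; on text columns SQLite converts them to 0 instead of concatenating

Fix: Replace + with || to concatenate text

Corrected query:
SELECT dept || ': ' || name AS label FROM employees

Result:
label          
---------------
Marketing: Bob 
HR: Frank      
Finance: Iris  
Finance: Grace 
Finance: Frank 
Marketing: Iris
Finance: Liam  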